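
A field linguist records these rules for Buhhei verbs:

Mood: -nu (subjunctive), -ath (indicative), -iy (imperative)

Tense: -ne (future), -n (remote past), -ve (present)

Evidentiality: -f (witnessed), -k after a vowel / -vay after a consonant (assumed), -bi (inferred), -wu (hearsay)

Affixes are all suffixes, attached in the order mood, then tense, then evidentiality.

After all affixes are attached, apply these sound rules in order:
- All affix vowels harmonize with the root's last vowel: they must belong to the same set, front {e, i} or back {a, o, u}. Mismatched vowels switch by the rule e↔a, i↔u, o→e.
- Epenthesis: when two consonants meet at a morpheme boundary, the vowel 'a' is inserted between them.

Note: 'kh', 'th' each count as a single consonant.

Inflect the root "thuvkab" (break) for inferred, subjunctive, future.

thuvkabanunabu

Attach mood subjunctive -nu → thuvkabnu.
Attach tense future -ne → thuvkabnune.
Attach evidentiality inferred -bi → thuvkabnunebi.
Apply vowel harmony: thuvkabnunebi → thuvkabnunabu.
Apply epenthesis: thuvkabnunabu → thuvkabanunabu.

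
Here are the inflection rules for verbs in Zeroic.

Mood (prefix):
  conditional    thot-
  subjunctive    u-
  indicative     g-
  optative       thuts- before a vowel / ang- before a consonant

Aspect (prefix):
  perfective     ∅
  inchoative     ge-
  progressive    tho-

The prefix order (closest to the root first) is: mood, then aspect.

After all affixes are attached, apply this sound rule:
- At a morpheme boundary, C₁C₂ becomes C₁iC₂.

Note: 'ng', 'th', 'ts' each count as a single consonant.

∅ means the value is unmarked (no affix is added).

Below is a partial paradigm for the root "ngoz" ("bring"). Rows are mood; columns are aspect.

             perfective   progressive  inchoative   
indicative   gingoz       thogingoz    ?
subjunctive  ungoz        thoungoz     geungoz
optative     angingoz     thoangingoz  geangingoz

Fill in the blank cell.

gegingoz

Attach mood indicative g- → gngoz.
Attach aspect inchoative ge- → gegngoz.
Apply epenthesis: gegngoz → gegingoz.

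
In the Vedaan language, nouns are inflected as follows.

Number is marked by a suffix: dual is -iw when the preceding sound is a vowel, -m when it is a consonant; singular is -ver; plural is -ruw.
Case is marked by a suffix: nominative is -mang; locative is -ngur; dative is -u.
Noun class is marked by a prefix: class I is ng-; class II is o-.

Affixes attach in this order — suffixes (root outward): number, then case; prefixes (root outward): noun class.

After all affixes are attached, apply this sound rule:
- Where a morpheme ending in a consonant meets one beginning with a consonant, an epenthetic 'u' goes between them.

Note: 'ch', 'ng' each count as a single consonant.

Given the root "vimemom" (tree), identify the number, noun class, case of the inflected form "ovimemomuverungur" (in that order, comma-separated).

singular, class II, locative

Segment: o-vimemom-ver-ngur.
number: -ver → singular.
noun class: o- → class II.
case: -ngur → locative.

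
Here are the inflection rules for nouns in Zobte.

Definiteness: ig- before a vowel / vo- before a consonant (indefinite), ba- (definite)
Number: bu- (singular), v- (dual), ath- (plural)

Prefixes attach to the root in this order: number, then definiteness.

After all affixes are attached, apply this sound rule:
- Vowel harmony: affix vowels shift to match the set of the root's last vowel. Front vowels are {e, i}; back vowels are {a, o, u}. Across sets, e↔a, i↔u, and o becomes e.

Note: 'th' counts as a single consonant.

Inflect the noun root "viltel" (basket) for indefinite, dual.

vevviltel

Attach number dual v- → vviltel.
Attach definiteness indefinite vo- (before consonant 'v') → vovviltel.
Apply vowel harmony: vovviltel → vevviltel.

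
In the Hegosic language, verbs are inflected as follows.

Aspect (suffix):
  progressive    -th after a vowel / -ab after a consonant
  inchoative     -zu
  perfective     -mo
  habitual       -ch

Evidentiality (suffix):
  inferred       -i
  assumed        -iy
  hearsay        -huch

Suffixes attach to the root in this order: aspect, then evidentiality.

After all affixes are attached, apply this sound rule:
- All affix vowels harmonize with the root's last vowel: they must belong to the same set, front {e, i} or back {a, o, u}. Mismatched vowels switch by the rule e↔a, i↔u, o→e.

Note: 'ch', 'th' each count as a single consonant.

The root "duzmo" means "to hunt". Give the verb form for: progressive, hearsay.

duzmothhuch

Attach aspect progressive -th (after vowel 'o') → duzmoth.
Attach evidentiality hearsay -huch → duzmothhuch.
Vowel harmony: no change.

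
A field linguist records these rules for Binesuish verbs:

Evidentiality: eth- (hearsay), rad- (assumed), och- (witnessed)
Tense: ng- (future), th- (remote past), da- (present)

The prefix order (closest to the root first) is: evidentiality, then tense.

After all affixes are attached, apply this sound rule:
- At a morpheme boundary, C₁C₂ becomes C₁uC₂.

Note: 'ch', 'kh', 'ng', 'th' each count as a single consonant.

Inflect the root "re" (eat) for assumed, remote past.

Attach evidentiality assumed rad- → radre.
Attach tense remote past th- → thradre.
Apply epenthesis: thradre → thuradure.

thuradure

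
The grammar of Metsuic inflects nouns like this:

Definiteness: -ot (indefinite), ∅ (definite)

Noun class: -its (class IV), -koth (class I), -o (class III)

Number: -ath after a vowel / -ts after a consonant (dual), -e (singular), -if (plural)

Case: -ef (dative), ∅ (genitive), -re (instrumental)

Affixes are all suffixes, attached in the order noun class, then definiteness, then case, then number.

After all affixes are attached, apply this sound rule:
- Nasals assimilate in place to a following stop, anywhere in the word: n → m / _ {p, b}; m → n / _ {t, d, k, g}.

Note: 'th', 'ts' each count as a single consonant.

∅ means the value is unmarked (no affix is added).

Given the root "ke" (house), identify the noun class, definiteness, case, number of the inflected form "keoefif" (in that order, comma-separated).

Segment: ke-o-ef-if.
noun class: -o → class III.
definiteness: ∅ → definite.
case: -ef → dative.
number: -if → plural.

class III, definite, dative, plural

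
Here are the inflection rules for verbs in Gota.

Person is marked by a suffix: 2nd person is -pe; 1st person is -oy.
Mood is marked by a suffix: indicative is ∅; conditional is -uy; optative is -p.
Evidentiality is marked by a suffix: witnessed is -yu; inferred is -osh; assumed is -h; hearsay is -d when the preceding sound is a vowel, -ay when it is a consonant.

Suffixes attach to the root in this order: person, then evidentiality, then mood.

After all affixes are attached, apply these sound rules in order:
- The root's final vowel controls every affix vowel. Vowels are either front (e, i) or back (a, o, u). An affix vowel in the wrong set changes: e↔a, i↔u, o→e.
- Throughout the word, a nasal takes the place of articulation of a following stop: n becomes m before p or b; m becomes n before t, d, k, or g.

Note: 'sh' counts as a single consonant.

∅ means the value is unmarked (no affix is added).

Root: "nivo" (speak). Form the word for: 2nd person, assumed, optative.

nivopahp

Attach person 2nd person -pe → nivope.
Attach evidentiality assumed -h → nivopeh.
Attach mood optative -p → nivopehp.
Apply vowel harmony: nivopehp → nivopahp.
Nasal assimilation: no change.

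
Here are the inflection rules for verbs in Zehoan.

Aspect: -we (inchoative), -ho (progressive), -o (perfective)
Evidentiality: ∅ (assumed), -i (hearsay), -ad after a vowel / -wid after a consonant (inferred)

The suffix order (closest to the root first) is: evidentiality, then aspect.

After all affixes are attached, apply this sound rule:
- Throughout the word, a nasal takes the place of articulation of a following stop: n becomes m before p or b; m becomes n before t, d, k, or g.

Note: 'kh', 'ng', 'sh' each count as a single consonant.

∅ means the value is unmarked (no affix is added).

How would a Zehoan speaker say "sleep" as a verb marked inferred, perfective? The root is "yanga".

yangaado

Attach evidentiality inferred -ad (after vowel 'a') → yangaad.
Attach aspect perfective -o → yangaado.
Nasal assimilation: no change.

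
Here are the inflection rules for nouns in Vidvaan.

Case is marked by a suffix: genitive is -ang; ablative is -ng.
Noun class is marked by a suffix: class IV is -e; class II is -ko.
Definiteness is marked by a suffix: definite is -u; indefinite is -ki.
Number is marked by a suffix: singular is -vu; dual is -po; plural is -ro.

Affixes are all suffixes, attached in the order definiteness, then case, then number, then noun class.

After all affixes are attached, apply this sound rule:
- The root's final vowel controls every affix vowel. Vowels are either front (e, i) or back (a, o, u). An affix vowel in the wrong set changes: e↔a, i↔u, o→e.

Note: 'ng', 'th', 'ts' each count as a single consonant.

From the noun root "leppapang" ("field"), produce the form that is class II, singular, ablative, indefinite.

leppapangkungvuko

Attach definiteness indefinite -ki → leppapangki.
Attach case ablative -ng → leppapangking.
Attach number singular -vu → leppapangkingvu.
Attach noun class class II -ko → leppapangkingvuko.
Apply vowel harmony: leppapangkingvuko → leppapangkungvuko.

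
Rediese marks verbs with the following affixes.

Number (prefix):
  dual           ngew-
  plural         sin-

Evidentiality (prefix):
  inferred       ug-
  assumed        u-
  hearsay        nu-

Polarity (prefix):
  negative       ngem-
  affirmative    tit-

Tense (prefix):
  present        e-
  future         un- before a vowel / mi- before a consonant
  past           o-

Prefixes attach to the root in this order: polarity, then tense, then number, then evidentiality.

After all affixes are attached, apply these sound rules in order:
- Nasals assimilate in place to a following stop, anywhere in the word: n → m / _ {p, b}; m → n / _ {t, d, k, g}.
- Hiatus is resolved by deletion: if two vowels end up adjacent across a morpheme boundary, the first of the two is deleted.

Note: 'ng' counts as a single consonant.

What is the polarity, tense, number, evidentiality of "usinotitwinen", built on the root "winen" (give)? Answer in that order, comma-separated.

Segment: u-sin-o-tit-winen.
polarity: tit- → affirmative.
tense: o- → past.
number: sin- → plural.
evidentiality: u- → assumed.

affirmative, past, plural, assumed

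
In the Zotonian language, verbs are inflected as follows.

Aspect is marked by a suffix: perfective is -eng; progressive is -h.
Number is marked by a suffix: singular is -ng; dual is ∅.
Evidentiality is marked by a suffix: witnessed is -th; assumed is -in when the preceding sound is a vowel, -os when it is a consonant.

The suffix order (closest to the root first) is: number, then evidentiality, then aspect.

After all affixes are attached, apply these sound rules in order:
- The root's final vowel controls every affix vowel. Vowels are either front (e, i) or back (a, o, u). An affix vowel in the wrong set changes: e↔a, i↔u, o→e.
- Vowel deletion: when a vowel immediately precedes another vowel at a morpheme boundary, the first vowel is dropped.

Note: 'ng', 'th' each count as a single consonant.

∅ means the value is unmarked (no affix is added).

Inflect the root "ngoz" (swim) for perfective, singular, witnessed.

Attach number singular -ng → ngozng.
Attach evidentiality witnessed -th → ngozngth.
Attach aspect perfective -eng → ngozngtheng.
Apply vowel harmony: ngozngtheng → ngozngthang.
Vowel deletion: no change.

ngozngthang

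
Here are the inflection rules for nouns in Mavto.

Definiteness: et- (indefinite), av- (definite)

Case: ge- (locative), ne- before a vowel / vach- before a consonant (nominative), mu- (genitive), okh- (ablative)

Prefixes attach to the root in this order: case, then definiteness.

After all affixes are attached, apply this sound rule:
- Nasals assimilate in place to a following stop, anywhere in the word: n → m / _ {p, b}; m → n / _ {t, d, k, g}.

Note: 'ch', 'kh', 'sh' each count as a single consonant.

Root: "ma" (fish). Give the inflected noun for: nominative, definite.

avvachma

Attach case nominative vach- (before consonant 'm') → vachma.
Attach definiteness definite av- → avvachma.
Nasal assimilation: no change.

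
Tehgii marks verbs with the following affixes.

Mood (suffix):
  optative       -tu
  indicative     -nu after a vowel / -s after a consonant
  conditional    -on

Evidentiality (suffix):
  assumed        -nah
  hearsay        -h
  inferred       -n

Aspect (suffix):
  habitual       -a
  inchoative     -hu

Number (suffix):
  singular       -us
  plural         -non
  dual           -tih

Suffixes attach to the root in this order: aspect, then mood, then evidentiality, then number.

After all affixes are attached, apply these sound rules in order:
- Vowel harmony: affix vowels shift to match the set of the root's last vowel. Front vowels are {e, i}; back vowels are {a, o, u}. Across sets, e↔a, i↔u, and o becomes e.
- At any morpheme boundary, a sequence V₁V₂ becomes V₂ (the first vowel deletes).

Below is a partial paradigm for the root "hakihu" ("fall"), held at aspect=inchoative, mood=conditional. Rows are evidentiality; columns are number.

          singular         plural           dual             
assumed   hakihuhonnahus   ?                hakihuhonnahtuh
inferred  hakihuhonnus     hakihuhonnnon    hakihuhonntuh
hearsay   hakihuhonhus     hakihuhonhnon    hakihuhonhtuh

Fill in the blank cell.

Attach aspect inchoative -hu → hakihuhu.
Attach mood conditional -on → hakihuhuon.
Attach evidentiality assumed -nah → hakihuhuonnah.
Attach number plural -non → hakihuhuonnahnon.
Vowel harmony: no change.
Apply vowel deletion: hakihuhuonnahnon → hakihuhonnahnon.

hakihuhonnahnon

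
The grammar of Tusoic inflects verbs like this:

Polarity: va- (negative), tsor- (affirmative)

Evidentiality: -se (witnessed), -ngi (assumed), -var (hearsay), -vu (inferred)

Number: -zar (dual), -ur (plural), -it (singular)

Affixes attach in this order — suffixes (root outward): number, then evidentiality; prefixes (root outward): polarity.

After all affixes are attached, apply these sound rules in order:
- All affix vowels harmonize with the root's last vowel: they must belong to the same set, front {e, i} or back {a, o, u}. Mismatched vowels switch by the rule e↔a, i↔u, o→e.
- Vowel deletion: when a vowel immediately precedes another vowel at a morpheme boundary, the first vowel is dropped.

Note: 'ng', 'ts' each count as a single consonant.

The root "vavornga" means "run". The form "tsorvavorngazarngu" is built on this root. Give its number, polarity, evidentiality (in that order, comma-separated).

dual, affirmative, assumed

Segment: tsor-vavornga-zar-ngi.
number: -zar → dual.
polarity: tsor- → affirmative.
evidentiality: -ngi → assumed.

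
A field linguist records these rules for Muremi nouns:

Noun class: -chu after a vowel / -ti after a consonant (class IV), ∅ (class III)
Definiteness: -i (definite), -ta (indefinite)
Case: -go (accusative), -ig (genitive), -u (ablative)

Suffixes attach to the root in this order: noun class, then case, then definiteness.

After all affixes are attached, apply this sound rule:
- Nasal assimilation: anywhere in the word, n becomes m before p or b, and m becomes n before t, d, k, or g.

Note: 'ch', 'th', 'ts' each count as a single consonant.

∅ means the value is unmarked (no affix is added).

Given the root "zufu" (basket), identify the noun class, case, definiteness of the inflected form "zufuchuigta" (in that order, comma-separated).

class IV, genitive, indefinite

Segment: zufu-chu-ig-ta.
noun class: -chu/ti → class IV.
case: -ig → genitive.
definiteness: -ta → indefinite.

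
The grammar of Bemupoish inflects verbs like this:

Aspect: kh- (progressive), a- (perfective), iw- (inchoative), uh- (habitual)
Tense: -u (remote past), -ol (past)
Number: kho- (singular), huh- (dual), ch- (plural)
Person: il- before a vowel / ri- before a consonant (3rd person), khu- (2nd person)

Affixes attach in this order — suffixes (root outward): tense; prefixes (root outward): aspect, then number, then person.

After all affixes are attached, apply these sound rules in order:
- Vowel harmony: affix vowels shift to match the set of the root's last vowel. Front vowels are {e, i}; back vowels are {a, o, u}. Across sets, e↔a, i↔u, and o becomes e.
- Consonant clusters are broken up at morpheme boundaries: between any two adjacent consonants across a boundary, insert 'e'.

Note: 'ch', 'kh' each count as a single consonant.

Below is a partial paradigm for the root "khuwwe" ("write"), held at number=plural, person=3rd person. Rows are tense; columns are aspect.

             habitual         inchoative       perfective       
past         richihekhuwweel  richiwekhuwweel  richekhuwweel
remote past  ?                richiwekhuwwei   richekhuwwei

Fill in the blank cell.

richihekhuwwei

Attach aspect habitual uh- → uhkhuwwe.
Attach tense remote past -u → uhkhuwweu.
Attach number plural ch- → chuhkhuwweu.
Attach person 3rd person ri- (before consonant 'ch') → richuhkhuwweu.
Apply vowel harmony: richuhkhuwweu → richihkhuwwei.
Apply epenthesis: richihkhuwwei → richihekhuwwei.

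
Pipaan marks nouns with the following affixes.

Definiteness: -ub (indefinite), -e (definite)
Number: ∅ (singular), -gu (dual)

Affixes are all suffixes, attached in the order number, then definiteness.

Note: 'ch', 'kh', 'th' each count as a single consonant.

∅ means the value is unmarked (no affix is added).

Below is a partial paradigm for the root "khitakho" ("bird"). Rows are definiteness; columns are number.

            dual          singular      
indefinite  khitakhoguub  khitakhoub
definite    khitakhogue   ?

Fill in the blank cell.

khitakhoe

number = singular: zero marking, form stays khitakho.
Attach definiteness definite -e → khitakhoe.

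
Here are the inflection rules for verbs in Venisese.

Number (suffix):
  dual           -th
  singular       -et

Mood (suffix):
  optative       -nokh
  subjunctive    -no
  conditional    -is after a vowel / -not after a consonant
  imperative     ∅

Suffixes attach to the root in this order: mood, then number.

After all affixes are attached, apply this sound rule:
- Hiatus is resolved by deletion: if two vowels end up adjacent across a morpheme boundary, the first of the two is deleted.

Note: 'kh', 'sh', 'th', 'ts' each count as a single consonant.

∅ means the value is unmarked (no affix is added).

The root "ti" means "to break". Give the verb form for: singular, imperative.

tet

mood = imperative: zero marking, form stays ti.
Attach number singular -et → tiet.
Apply vowel deletion: tiet → tet.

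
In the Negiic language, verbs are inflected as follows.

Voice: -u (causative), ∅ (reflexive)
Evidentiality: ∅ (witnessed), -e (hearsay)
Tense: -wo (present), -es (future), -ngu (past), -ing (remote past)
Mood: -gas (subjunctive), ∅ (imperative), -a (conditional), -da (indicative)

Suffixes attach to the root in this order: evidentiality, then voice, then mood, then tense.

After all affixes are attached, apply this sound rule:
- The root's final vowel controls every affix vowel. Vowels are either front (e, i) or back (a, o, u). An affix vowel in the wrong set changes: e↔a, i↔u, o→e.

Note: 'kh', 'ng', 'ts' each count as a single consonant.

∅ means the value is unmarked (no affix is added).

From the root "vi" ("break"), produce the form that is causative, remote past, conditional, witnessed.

evidentiality = witnessed: zero marking, form stays vi.
Attach voice causative -u → viu.
Attach mood conditional -a → viua.
Attach tense remote past -ing → viuaing.
Apply vowel harmony: viuaing → viieing.

viieing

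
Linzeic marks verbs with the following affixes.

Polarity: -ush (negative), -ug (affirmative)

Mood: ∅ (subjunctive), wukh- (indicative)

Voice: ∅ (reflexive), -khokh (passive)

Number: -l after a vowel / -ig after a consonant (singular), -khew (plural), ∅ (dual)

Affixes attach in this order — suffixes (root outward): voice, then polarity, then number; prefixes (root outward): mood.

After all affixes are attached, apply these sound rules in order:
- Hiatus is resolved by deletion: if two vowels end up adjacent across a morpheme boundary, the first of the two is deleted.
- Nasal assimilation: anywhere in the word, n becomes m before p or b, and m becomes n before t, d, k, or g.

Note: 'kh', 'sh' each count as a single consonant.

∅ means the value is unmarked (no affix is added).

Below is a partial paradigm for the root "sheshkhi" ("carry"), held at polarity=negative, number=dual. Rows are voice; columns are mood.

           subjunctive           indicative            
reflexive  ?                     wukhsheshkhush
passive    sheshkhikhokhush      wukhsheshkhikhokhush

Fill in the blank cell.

voice = reflexive: zero marking, form stays sheshkhi.
Attach polarity negative -ush → sheshkhiush.
number = dual: zero marking, form stays sheshkhiush.
mood = subjunctive: zero marking, form stays sheshkhiush.
Apply vowel deletion: sheshkhiush → sheshkhush.
Nasal assimilation: no change.

sheshkhush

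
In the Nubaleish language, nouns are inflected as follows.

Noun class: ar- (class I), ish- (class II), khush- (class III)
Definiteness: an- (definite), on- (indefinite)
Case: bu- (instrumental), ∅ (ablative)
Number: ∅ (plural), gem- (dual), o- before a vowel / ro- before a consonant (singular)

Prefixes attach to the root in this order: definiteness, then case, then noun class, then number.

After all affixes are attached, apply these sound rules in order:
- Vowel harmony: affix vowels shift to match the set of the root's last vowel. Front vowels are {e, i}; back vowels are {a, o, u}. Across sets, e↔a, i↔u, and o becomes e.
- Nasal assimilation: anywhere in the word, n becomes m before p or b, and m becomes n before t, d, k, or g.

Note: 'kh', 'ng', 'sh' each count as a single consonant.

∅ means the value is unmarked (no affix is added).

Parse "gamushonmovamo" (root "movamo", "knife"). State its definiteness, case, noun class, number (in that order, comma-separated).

indefinite, ablative, class II, dual

Segment: gem-ish-on-movamo.
definiteness: on- → indefinite.
case: ∅ → ablative.
noun class: ish- → class II.
number: gem- → dual.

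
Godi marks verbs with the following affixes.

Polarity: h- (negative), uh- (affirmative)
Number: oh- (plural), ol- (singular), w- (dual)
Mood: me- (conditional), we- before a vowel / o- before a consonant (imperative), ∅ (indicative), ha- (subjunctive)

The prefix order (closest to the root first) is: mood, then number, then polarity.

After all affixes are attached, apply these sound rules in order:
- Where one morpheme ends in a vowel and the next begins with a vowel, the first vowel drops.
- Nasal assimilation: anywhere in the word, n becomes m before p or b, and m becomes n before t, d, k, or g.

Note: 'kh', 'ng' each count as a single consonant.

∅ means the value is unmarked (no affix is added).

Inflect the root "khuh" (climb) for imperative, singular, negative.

holokhuh

Attach mood imperative o- (before consonant 'kh') → okhuh.
Attach number singular ol- → olokhuh.
Attach polarity negative h- → holokhuh.
Vowel deletion: no change.
Nasal assimilation: no change.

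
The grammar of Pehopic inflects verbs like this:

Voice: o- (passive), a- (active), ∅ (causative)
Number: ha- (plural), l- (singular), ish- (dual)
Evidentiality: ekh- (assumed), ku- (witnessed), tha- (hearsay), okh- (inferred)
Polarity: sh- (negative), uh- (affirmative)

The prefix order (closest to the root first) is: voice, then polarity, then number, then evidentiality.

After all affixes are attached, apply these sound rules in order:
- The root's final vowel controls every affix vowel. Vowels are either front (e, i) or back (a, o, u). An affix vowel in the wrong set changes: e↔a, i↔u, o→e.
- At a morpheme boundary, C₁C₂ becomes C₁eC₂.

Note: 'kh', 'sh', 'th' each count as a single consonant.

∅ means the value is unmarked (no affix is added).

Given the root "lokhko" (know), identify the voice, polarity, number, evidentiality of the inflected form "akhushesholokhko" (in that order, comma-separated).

Segment: ekh-ish-sh-o-lokhko.
voice: o- → passive.
polarity: sh- → negative.
number: ish- → dual.
evidentiality: ekh- → assumed.

passive, negative, dual, assumed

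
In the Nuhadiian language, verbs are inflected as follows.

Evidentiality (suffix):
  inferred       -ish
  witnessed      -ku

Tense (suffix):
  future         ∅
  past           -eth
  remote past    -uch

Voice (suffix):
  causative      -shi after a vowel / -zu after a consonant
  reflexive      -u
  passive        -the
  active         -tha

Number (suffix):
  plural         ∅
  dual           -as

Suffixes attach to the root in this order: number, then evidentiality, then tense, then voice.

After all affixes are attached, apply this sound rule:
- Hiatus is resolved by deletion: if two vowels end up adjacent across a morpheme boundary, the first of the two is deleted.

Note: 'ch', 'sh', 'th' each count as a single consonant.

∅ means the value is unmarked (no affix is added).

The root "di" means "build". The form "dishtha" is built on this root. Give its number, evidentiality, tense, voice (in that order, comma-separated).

plural, inferred, future, active

Segment: di-ish-tha.
number: ∅ → plural.
evidentiality: -ish → inferred.
tense: ∅ → future.
voice: -tha → active.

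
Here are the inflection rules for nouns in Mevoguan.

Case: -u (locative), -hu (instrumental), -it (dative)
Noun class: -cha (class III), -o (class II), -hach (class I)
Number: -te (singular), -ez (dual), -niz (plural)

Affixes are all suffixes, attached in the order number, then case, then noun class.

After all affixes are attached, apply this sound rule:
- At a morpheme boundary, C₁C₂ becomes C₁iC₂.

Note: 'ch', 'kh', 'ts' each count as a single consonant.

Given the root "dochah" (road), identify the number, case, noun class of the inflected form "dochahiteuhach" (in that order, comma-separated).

Segment: dochah-te-u-hach.
number: -te → singular.
case: -u → locative.
noun class: -hach → class I.

singular, locative, class I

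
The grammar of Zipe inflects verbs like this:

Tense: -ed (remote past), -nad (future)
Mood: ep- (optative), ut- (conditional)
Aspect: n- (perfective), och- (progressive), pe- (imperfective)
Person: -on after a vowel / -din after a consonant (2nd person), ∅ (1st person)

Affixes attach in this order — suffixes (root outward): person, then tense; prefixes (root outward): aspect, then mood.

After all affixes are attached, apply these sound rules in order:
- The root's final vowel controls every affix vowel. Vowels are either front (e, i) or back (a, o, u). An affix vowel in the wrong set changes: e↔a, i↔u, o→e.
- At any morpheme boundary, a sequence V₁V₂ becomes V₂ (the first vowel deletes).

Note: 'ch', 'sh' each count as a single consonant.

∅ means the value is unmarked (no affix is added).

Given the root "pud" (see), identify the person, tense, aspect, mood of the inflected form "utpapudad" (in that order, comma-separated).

Segment: ut-pe-pud-ed.
person: ∅ → 1st person.
tense: -ed → remote past.
aspect: pe- → imperfective.
mood: ut- → conditional.

1st person, remote past, imperfective, conditional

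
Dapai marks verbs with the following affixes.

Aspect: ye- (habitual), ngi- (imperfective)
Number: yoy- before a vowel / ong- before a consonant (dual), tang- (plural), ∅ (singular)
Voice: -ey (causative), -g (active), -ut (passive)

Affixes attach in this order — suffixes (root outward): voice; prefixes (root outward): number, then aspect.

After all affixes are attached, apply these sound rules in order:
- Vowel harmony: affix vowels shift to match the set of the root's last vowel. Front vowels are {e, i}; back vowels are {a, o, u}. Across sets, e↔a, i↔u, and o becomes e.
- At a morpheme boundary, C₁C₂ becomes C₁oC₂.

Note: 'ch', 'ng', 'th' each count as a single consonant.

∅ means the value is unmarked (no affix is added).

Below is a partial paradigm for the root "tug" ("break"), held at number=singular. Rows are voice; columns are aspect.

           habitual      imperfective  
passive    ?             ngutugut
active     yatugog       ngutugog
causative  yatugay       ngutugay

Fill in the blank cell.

yatugut

Attach voice passive -ut → tugut.
number = singular: zero marking, form stays tugut.
Attach aspect habitual ye- → yetugut.
Apply vowel harmony: yetugut → yatugut.
Epenthesis: no change.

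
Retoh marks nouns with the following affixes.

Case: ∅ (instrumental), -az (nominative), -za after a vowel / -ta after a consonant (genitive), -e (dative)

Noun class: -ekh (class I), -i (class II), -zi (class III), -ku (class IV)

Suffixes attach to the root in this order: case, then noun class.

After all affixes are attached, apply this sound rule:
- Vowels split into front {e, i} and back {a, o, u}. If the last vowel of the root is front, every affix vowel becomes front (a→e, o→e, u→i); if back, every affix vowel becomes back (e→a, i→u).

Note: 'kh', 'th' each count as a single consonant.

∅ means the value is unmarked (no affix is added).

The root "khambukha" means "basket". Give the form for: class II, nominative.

Attach case nominative -az → khambukhaaz.
Attach noun class class II -i → khambukhaazi.
Apply vowel harmony: khambukhaazi → khambukhaazu.

khambukhaazu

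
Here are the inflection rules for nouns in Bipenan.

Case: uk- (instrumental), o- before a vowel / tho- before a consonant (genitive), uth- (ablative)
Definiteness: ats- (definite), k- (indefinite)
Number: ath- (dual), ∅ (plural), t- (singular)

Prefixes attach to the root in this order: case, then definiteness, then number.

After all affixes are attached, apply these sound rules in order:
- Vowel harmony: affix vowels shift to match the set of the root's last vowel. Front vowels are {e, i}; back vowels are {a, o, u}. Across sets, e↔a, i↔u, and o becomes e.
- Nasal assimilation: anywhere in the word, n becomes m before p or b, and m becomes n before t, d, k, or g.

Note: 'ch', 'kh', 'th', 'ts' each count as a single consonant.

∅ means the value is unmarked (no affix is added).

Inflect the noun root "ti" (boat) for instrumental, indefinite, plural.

Attach case instrumental uk- → ukti.
Attach definiteness indefinite k- → kukti.
number = plural: zero marking, form stays kukti.
Apply vowel harmony: kukti → kikti.
Nasal assimilation: no change.

kikti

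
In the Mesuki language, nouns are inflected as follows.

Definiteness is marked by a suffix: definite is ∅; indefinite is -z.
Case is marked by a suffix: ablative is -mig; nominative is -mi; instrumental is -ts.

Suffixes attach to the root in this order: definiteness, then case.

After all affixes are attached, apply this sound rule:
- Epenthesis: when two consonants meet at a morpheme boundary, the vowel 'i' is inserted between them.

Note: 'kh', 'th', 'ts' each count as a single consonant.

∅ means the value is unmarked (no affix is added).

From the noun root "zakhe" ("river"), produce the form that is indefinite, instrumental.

zakhezits

Attach definiteness indefinite -z → zakhez.
Attach case instrumental -ts → zakhezts.
Apply epenthesis: zakhezts → zakhezits.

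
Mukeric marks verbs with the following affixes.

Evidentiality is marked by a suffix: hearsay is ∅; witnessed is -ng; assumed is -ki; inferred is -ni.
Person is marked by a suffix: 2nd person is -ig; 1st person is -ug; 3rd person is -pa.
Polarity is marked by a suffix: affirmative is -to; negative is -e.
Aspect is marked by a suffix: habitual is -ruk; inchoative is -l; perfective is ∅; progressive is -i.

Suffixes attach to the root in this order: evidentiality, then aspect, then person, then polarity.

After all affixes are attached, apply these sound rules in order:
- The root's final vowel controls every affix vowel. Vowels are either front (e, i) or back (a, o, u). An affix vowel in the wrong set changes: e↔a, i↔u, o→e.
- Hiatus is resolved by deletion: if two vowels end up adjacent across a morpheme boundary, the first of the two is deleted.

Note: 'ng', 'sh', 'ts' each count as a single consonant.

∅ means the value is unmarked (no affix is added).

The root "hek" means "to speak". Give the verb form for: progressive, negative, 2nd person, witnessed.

hekngige

Attach evidentiality witnessed -ng → hekng.
Attach aspect progressive -i → hekngi.
Attach person 2nd person -ig → hekngiig.
Attach polarity negative -e → hekngiige.
Vowel harmony: no change.
Apply vowel deletion: hekngiige → hekngige.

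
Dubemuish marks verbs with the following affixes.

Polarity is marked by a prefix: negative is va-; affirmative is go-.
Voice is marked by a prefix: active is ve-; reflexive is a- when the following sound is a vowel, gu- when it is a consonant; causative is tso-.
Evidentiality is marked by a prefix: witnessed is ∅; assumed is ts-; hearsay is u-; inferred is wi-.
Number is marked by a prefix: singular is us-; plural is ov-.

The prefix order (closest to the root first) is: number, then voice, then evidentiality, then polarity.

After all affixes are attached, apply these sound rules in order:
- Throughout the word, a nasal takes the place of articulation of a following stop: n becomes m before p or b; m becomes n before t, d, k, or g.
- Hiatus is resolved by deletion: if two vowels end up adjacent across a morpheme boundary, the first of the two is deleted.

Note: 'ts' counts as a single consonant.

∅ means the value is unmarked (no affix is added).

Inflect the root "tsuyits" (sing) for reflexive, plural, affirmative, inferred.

Attach number plural ov- → ovtsuyits.
Attach voice reflexive a- (before vowel 'o') → aovtsuyits.
Attach evidentiality inferred wi- → wiaovtsuyits.
Attach polarity affirmative go- → gowiaovtsuyits.
Nasal assimilation: no change.
Apply vowel deletion: gowiaovtsuyits → gowovtsuyits.

gowovtsuyits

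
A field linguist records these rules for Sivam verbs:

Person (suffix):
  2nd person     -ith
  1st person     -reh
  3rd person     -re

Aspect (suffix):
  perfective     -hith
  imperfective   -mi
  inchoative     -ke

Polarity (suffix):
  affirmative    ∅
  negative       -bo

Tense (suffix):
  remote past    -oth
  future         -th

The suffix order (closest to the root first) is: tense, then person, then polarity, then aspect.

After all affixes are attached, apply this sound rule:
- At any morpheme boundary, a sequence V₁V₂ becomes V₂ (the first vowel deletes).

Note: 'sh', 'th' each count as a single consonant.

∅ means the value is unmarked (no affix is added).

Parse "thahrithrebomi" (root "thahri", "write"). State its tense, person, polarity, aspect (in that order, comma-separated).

future, 3rd person, negative, imperfective

Segment: thahri-th-re-bo-mi.
tense: -th → future.
person: -re → 3rd person.
polarity: -bo → negative.
aspect: -mi → imperfective.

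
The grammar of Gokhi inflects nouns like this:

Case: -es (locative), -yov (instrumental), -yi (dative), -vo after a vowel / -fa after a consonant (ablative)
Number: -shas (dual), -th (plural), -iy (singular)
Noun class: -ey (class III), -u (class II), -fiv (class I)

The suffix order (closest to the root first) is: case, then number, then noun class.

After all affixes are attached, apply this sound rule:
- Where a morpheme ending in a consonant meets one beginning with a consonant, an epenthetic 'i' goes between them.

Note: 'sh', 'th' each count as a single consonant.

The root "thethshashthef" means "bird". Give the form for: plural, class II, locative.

Attach case locative -es → thethshashthefes.
Attach number plural -th → thethshashthefesth.
Attach noun class class II -u → thethshashthefesthu.
Apply epenthesis: thethshashthefesthu → thethshashthefesithu.

thethshashthefesithu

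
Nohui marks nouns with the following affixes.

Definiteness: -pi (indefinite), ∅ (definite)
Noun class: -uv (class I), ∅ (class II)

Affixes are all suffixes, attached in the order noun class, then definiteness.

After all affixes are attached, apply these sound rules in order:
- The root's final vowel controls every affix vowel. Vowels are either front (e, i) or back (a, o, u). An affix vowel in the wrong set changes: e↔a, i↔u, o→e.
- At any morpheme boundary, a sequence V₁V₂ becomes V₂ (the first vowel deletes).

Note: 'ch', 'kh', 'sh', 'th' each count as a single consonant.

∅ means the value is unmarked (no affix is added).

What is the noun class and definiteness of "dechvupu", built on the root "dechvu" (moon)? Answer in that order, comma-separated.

Segment: dechvu-pi.
noun class: ∅ → class II.
definiteness: -pi → indefinite.

class II, indefinite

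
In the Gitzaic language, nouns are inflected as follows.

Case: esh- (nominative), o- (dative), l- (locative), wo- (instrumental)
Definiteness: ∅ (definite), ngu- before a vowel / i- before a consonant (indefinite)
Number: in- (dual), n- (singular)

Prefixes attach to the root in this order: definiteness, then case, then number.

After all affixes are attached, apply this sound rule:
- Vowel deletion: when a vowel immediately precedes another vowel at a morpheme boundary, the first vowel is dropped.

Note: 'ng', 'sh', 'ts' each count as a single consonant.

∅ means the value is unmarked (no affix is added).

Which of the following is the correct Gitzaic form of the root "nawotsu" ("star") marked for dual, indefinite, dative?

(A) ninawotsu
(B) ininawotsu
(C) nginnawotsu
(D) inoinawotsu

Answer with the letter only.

B

Attach definiteness indefinite i- (before consonant 'n') → inawotsu.
Attach case dative o- → oinawotsu.
Attach number dual in- → inoinawotsu.
Apply vowel deletion: inoinawotsu → ininawotsu.
So the correct form is ininawotsu, option (B).
(A) ninawotsu is wrong: it uses singular instead of dual for number.
(D) inoinawotsu is wrong: it fails to apply the sound rule(s).
(C) nginnawotsu is wrong: it has the affixes in the wrong order.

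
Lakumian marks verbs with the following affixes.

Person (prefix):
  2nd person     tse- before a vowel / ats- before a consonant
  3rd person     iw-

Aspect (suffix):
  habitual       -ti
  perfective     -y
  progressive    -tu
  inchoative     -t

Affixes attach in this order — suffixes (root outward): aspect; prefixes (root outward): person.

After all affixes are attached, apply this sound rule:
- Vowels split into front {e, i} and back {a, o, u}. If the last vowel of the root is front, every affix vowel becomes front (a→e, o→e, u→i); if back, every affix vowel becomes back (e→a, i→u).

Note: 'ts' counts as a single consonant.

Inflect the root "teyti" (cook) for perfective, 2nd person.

etsteytiy

Attach aspect perfective -y → teytiy.
Attach person 2nd person ats- (before consonant 't') → atsteytiy.
Apply vowel harmony: atsteytiy → etsteytiy.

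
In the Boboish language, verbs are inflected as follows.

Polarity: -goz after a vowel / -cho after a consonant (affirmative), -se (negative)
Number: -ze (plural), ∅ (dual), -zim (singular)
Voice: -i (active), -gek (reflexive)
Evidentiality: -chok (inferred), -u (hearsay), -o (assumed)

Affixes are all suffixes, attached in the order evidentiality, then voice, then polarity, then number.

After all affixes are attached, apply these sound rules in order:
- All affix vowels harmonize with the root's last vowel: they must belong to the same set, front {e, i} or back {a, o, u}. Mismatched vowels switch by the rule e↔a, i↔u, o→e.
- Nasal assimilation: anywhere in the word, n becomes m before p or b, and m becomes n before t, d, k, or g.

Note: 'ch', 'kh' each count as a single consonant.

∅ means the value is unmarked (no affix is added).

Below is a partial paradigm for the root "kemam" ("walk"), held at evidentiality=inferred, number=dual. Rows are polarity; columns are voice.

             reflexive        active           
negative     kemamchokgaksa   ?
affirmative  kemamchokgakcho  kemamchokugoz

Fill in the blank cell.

Attach evidentiality inferred -chok → kemamchok.
Attach voice active -i → kemamchoki.
Attach polarity negative -se → kemamchokise.
number = dual: zero marking, form stays kemamchokise.
Apply vowel harmony: kemamchokise → kemamchokusa.
Nasal assimilation: no change.

kemamchokusa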